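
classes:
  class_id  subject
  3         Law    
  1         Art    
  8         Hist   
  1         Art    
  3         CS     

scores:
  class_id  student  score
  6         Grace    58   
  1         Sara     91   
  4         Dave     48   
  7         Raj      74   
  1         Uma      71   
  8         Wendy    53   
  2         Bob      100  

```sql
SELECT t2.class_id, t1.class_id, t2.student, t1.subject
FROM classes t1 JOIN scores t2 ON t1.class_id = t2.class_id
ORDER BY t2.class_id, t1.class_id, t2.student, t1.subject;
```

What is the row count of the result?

INNER JOIN keeps only pairs where the ON condition holds.
Matching on t1.class_id = t2.class_id.
- t1[0] class_id=3 → no match; dropped.
- t1[1] class_id=1 → 2 match(es) in t2 → 2 row(s).
- t1[2] class_id=8 → 1 match(es) in t2 → 1 row(s).
- t1[3] class_id=1 → 2 match(es) in t2 → 2 row(s).
- t1[4] class_id=3 → no match; dropped.
Total: 5 rows.

5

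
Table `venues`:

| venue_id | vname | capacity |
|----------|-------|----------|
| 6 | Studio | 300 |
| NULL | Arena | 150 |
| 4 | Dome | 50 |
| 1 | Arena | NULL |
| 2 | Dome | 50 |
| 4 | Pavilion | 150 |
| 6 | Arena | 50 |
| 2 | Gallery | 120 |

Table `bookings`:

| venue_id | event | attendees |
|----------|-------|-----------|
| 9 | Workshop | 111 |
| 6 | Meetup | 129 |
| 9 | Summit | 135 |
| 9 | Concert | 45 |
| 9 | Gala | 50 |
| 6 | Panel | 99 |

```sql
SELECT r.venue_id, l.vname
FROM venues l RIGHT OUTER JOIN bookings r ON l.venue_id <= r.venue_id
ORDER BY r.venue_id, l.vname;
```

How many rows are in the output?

42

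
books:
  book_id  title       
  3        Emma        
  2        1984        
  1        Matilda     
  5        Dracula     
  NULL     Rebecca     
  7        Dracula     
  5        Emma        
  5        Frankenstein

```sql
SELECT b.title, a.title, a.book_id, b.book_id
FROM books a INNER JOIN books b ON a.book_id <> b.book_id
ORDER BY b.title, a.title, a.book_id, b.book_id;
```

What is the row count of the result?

INNER JOIN keeps only pairs where the ON condition holds.
Matching on a.book_id <> b.book_id. A NULL in a compared column never satisfies the condition.
- book_id=3: 6 matching b row(s), so 6 row(s) emitted.
- book_id=2: 6 matching b row(s), so 6 row(s) emitted.
- book_id=1: 6 matching b row(s), so 6 row(s) emitted.
- book_id=5: 4 matching b row(s), so 4 row(s) emitted.
- book_id=NULL: no matching b row, dropped.
- book_id=7: 6 matching b row(s), so 6 row(s) emitted.
- book_id=5: 4 matching b row(s), so 4 row(s) emitted.
- book_id=5: 4 matching b row(s), so 4 row(s) emitted.
Total: 36 rows.

36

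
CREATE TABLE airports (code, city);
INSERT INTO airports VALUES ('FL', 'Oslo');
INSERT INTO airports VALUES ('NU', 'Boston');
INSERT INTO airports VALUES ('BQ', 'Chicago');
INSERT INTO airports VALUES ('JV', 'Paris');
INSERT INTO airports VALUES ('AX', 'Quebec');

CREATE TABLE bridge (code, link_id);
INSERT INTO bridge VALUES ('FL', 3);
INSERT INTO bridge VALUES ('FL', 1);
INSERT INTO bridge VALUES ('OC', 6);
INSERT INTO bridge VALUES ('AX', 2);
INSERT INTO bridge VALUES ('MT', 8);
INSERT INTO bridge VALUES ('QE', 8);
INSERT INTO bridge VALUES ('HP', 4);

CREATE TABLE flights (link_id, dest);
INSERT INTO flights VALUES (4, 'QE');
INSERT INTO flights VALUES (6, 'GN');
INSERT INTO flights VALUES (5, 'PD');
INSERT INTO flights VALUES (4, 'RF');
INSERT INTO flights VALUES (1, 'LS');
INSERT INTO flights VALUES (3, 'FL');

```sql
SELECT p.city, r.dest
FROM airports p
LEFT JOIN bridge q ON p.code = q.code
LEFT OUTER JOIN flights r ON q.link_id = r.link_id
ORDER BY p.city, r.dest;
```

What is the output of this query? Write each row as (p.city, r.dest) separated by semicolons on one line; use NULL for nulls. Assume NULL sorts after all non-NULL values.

Joins associate left-to-right: airports LEFT JOIN bridge on code gives 6 intermediate row(s).
Then LEFT JOIN `flights r` on link_id: each of those 6 rows is kept; rows whose q.link_id has no match in r get NULL for r's columns.

(Boston, NULL); (Chicago, NULL); (Oslo, FL); (Oslo, LS); (Paris, NULL); (Quebec, NULL)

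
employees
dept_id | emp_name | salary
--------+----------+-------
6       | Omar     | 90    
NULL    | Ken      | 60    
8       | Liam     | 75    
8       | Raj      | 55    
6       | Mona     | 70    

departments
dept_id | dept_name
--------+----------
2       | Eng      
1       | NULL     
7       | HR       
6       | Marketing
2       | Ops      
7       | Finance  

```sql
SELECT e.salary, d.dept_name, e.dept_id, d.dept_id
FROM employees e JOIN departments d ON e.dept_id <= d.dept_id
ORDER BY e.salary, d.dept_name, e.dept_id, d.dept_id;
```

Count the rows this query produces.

6

INNER JOIN keeps only pairs where the ON condition holds.
Matching on e.dept_id <= d.dept_id. A NULL in a compared column never satisfies the condition.
- e (dept_id=6) pairs with 3 row(s) of d.
- e (dept_id=NULL) has no partner → excluded.
- e (dept_id=8) has no partner → excluded.
- e (dept_id=8) has no partner → excluded.
- e (dept_id=6) pairs with 3 row(s) of d.
Total: 6 rows.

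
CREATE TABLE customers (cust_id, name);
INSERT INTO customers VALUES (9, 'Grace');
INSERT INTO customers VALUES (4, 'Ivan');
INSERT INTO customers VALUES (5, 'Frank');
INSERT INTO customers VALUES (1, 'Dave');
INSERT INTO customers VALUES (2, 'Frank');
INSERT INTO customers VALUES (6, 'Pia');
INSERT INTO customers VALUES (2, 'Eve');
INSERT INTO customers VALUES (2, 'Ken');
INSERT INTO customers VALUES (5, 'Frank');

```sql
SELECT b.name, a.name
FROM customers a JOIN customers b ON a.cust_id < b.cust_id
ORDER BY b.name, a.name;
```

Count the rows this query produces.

32

INNER JOIN keeps only pairs where the ON condition holds.
Matching on a.cust_id < b.cust_id.
- a row (cust_id=9): no match → dropped.
- a row (cust_id=4): matches 4 b row(s) → 4 output row(s).
- a row (cust_id=5): matches 2 b row(s) → 2 output row(s).
- a row (cust_id=1): matches 8 b row(s) → 8 output row(s).
- a row (cust_id=2): matches 5 b row(s) → 5 output row(s).
- a row (cust_id=6): matches 1 b row(s) → 1 output row(s).
- a row (cust_id=2): matches 5 b row(s) → 5 output row(s).
- a row (cust_id=2): matches 5 b row(s) → 5 output row(s).
- a row (cust_id=5): matches 2 b row(s) → 2 output row(s).
Total: 32 rows.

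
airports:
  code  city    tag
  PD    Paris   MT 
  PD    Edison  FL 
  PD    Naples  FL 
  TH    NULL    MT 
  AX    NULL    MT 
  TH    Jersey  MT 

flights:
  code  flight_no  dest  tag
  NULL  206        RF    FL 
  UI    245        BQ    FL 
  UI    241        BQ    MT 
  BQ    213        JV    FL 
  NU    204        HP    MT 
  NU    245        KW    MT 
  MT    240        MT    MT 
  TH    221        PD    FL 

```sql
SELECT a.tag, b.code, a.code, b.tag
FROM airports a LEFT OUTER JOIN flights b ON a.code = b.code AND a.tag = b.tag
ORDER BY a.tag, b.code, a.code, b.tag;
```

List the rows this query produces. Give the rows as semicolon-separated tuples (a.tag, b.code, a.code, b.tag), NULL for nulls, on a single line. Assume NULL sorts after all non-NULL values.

LEFT JOIN keeps every row from `airports`; unmatched rows get NULL for `flights`'s columns.
Matching on a.code = b.code AND a.tag = b.tag. A NULL in a compared column never satisfies the condition.
- a (code=PD, tag=MT) has no partner → padded with NULL.
- a (code=PD, tag=FL) has no partner → padded with NULL.
- a (code=PD, tag=FL) has no partner → padded with NULL.
- a (code=TH, tag=MT) has no partner → padded with NULL.
- a (code=AX, tag=MT) has no partner → padded with NULL.
- a (code=TH, tag=MT) has no partner → padded with NULL.
After projecting and ordering:
a.tag | b.code | a.code | b.tag
FL | NULL | PD | NULL
FL | NULL | PD | NULL
MT | NULL | AX | NULL
MT | NULL | PD | NULL
MT | NULL | TH | NULL
MT | NULL | TH | NULL

(FL, NULL, PD, NULL); (FL, NULL, PD, NULL); (MT, NULL, AX, NULL); (MT, NULL, PD, NULL); (MT, NULL, TH, NULL); (MT, NULL, TH, NULL)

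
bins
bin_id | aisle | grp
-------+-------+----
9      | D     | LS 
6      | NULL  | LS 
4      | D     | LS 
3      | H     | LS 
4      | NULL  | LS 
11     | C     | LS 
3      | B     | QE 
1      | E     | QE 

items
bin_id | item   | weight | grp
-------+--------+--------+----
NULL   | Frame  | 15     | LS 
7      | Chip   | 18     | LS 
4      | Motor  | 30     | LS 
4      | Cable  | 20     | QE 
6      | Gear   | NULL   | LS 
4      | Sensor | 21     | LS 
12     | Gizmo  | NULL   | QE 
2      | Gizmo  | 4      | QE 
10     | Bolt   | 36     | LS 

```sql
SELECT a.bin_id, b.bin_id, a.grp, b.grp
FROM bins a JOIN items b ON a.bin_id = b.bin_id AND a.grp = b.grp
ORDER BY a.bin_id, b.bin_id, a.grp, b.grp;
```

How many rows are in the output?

5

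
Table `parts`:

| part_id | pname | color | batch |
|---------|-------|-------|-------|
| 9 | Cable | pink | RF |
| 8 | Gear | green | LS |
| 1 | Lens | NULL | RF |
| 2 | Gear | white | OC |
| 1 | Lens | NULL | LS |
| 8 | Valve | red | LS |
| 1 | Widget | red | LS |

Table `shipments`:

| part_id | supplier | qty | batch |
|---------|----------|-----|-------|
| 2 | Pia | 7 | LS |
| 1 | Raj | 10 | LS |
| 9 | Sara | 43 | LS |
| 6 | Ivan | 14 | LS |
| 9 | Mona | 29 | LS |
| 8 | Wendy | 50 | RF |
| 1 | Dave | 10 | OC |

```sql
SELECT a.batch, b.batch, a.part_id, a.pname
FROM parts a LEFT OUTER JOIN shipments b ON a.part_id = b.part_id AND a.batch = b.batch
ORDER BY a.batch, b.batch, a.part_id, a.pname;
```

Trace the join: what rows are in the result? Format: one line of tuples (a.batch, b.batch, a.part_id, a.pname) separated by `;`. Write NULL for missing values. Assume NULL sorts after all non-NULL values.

LEFT JOIN keeps every row from `parts`; unmatched rows get NULL for `shipments`'s columns.
Matching on a.part_id = b.part_id AND a.batch = b.batch.
- part_id=9, batch=RF: no b row matches, row kept with b columns NULL.
- part_id=8, batch=LS: no b row matches, row kept with b columns NULL.
- part_id=1, batch=RF: no b row matches, row kept with b columns NULL.
- part_id=2, batch=OC: no b row matches, row kept with b columns NULL.
- part_id=1, batch=LS: 1 matching b row(s), so 1 row(s) emitted.
- part_id=8, batch=LS: no b row matches, row kept with b columns NULL.
- part_id=1, batch=LS: 1 matching b row(s), so 1 row(s) emitted.
After projecting and ordering:
a.batch | b.batch | a.part_id | a.pname
LS | LS | 1 | Lens
LS | LS | 1 | Widget
LS | NULL | 8 | Gear
LS | NULL | 8 | Valve
OC | NULL | 2 | Gear
RF | NULL | 1 | Lens
RF | NULL | 9 | Cable

(LS, LS, 1, Lens); (LS, LS, 1, Widget); (LS, NULL, 8, Gear); (LS, NULL, 8, Valve); (OC, NULL, 2, Gear); (RF, NULL, 1, Lens); (RF, NULL, 9, Cable)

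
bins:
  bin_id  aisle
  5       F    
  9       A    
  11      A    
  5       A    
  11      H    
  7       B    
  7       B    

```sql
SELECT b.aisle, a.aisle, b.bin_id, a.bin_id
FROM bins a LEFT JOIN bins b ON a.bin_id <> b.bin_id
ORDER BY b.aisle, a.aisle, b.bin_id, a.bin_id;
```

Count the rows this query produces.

36

LEFT JOIN keeps every row from `bins a`; unmatched rows get NULL for `bins b`'s columns.
Matching on a.bin_id <> b.bin_id.
- a[0] bin_id=5 → 5 match(es) in b → 5 row(s).
- a[1] bin_id=9 → 6 match(es) in b → 6 row(s).
- a[2] bin_id=11 → 5 match(es) in b → 5 row(s).
- a[3] bin_id=5 → 5 match(es) in b → 5 row(s).
- a[4] bin_id=11 → 5 match(es) in b → 5 row(s).
- a[5] bin_id=7 → 5 match(es) in b → 5 row(s).
- a[6] bin_id=7 → 5 match(es) in b → 5 row(s).
Total: 36 rows.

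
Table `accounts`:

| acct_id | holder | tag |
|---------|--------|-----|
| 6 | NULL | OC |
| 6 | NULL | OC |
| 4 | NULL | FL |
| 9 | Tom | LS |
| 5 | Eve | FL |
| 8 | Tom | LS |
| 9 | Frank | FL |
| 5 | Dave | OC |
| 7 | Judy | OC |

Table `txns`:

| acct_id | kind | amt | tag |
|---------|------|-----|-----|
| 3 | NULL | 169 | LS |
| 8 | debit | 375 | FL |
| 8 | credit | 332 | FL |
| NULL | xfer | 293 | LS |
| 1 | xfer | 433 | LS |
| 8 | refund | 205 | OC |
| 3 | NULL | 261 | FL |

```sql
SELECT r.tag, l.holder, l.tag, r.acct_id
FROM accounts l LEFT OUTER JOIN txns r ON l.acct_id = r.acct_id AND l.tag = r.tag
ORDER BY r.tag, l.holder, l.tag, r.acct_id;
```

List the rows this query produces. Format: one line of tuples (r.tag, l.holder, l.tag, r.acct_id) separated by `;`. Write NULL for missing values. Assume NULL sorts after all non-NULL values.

LEFT JOIN keeps every row from `accounts`; unmatched rows get NULL for `txns`'s columns.
Matching on l.acct_id = r.acct_id AND l.tag = r.tag. A NULL in a compared column never satisfies the condition.
- l (acct_id=6, tag=OC) has no partner → padded with NULL.
- l (acct_id=6, tag=OC) has no partner → padded with NULL.
- l (acct_id=4, tag=FL) has no partner → padded with NULL.
- l (acct_id=9, tag=LS) has no partner → padded with NULL.
- l (acct_id=5, tag=FL) has no partner → padded with NULL.
- l (acct_id=8, tag=LS) has no partner → padded with NULL.
- l (acct_id=9, tag=FL) has no partner → padded with NULL.
- l (acct_id=5, tag=OC) has no partner → padded with NULL.
- l (acct_id=7, tag=OC) has no partner → padded with NULL.
After projecting and ordering:
r.tag | l.holder | l.tag | r.acct_id
NULL | Dave | OC | NULL
NULL | Eve | FL | NULL
NULL | Frank | FL | NULL
NULL | Judy | OC | NULL
NULL | Tom | LS | NULL
NULL | Tom | LS | NULL
NULL | NULL | FL | NULL
NULL | NULL | OC | NULL
NULL | NULL | OC | NULL

(NULL, Dave, OC, NULL); (NULL, Eve, FL, NULL); (NULL, Frank, FL, NULL); (NULL, Judy, OC, NULL); (NULL, Tom, LS, NULL); (NULL, Tom, LS, NULL); (NULL, NULL, FL, NULL); (NULL, NULL, OC, NULL); (NULL, NULL, OC, NULL)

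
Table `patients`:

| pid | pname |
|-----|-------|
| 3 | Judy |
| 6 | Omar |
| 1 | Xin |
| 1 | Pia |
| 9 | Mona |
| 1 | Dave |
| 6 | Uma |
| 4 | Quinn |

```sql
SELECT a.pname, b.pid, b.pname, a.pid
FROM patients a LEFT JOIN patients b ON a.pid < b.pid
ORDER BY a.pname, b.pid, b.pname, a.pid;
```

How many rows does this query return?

LEFT JOIN keeps every row from `patients a`; unmatched rows get NULL for `patients b`'s columns.
Matching on a.pid < b.pid.
- a (pid=3) pairs with 4 row(s) of b.
- a (pid=6) pairs with 1 row(s) of b.
- a (pid=1) pairs with 5 row(s) of b.
- a (pid=1) pairs with 5 row(s) of b.
- a (pid=9) has no partner → padded with NULL.
- a (pid=1) pairs with 5 row(s) of b.
- a (pid=6) pairs with 1 row(s) of b.
- a (pid=4) pairs with 3 row(s) of b.
Total: 24 matched + 1 padded = 25 rows.

25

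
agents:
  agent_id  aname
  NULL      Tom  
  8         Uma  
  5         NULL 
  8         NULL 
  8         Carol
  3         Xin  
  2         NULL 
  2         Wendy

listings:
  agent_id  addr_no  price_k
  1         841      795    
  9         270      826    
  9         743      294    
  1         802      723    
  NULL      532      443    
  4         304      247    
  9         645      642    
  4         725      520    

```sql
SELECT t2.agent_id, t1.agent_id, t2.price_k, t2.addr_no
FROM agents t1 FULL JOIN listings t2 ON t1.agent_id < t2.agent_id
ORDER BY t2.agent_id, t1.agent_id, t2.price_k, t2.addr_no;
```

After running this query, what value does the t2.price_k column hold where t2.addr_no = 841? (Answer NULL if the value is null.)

FULL OUTER JOIN keeps every row from both sides; unmatched rows get NULL for the other side's columns.
Matching on t1.agent_id < t2.agent_id. A NULL in a compared column never satisfies the condition.
- t1[0] agent_id=NULL → no match; kept with NULLs on the t2 side.
- t1[1] agent_id=8 → 3 match(es) in t2 → 3 row(s).
- t1[2] agent_id=5 → 3 match(es) in t2 → 3 row(s).
- t1[3] agent_id=8 → 3 match(es) in t2 → 3 row(s).
- t1[4] agent_id=8 → 3 match(es) in t2 → 3 row(s).
- t1[5] agent_id=3 → 5 match(es) in t2 → 5 row(s).
- t1[6] agent_id=2 → 5 match(es) in t2 → 5 row(s).
- t1[7] agent_id=2 → 5 match(es) in t2 → 5 row(s).
- plus 3 unmatched t2 row(s), each kept with NULL t1 columns.

795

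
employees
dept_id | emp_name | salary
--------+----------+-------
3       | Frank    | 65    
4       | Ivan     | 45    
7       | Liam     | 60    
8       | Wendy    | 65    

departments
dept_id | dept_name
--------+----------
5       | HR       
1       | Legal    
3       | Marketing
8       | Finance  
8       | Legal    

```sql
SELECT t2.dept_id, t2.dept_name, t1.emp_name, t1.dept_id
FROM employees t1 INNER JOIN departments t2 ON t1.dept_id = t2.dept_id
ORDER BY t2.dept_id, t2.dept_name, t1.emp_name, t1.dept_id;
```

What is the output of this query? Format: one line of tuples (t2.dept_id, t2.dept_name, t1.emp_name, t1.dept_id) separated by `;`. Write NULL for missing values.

(3, Marketing, Frank, 3); (8, Finance, Wendy, 8); (8, Legal, Wendy, 8)

INNER JOIN keeps only pairs where the ON condition holds.
Matching on t1.dept_id = t2.dept_id.
- dept_id=3: 1 matching t2 row(s), so 1 row(s) emitted.
- dept_id=4: no matching t2 row, dropped.
- dept_id=7: no matching t2 row, dropped.
- dept_id=8: 2 matching t2 row(s), so 2 row(s) emitted.
After projecting and ordering:
t2.dept_id | t2.dept_name | t1.emp_name | t1.dept_id
3 | Marketing | Frank | 3
8 | Finance | Wendy | 8
8 | Legal | Wendy | 8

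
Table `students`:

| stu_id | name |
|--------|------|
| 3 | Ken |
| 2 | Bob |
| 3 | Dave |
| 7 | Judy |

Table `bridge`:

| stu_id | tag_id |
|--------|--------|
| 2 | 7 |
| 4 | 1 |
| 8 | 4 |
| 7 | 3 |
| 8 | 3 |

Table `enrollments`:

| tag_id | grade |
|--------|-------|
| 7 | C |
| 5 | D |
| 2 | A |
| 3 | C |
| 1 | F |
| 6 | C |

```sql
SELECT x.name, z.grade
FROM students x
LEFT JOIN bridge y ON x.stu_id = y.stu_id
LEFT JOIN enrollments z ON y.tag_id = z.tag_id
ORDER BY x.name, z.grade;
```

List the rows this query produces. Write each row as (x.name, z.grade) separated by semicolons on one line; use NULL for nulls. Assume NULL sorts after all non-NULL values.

(Bob, C); (Dave, NULL); (Judy, C); (Ken, NULL)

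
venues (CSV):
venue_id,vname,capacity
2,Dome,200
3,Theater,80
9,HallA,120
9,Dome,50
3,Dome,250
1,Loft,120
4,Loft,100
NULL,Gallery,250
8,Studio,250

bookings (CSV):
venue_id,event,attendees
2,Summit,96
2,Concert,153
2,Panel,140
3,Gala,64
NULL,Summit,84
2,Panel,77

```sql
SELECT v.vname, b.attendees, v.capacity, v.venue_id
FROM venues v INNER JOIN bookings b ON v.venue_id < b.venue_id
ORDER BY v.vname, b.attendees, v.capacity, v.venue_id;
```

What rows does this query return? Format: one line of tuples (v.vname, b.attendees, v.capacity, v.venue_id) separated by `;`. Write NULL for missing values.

INNER JOIN keeps only pairs where the ON condition holds.
Matching on v.venue_id < b.venue_id. A NULL in a compared column never satisfies the condition.
- v row (venue_id=2): matches 1 b row(s) → 1 output row(s).
- v row (venue_id=3): no match → dropped.
- v row (venue_id=9): no match → dropped.
- v row (venue_id=9): no match → dropped.
- v row (venue_id=3): no match → dropped.
- v row (venue_id=1): matches 5 b row(s) → 5 output row(s).
- v row (venue_id=4): no match → dropped.
- v row (venue_id=NULL): no match → dropped.
- v row (venue_id=8): no match → dropped.
After projecting and ordering:
v.vname | b.attendees | v.capacity | v.venue_id
Dome | 64 | 200 | 2
Loft | 64 | 120 | 1
Loft | 77 | 120 | 1
Loft | 96 | 120 | 1
Loft | 140 | 120 | 1
Loft | 153 | 120 | 1

(Dome, 64, 200, 2); (Loft, 64, 120, 1); (Loft, 77, 120, 1); (Loft, 96, 120, 1); (Loft, 140, 120, 1); (Loft, 153, 120, 1)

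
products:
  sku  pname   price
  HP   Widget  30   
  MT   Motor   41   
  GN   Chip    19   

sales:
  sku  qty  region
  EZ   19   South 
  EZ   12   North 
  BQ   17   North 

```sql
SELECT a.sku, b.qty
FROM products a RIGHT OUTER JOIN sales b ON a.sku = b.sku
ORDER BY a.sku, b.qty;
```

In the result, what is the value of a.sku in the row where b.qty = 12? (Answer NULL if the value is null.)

RIGHT JOIN keeps every row from `sales`; unmatched rows get NULL for `products`'s columns.
Matching on a.sku = b.sku.
- a[0] sku=HP → no match.
- a[1] sku=MT → no match.
- a[2] sku=GN → no match.
- 3 row(s) from b found no a partner → padded with NULL.

NULL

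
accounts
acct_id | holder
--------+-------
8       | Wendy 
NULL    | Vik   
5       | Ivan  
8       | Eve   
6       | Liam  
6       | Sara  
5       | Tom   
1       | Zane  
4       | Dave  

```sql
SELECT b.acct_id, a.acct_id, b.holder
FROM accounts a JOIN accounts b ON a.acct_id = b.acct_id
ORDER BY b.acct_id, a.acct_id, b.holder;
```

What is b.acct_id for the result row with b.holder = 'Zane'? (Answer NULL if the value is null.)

1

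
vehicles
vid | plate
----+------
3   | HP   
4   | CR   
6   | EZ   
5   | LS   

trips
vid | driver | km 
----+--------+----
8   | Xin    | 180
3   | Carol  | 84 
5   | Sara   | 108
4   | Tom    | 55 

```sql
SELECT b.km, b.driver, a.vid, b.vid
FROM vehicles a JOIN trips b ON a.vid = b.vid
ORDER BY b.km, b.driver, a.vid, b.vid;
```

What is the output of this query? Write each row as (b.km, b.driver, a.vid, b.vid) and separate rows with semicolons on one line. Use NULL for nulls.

INNER JOIN keeps only pairs where the ON condition holds.
Matching on a.vid = b.vid.
- a (vid=3) pairs with 1 row(s) of b.
- a (vid=4) pairs with 1 row(s) of b.
- a (vid=6) has no partner → excluded.
- a (vid=5) pairs with 1 row(s) of b.
After projecting and ordering:
b.km | b.driver | a.vid | b.vid
55 | Tom | 4 | 4
84 | Carol | 3 | 3
108 | Sara | 5 | 5

(55, Tom, 4, 4); (84, Carol, 3, 3); (108, Sara, 5, 5)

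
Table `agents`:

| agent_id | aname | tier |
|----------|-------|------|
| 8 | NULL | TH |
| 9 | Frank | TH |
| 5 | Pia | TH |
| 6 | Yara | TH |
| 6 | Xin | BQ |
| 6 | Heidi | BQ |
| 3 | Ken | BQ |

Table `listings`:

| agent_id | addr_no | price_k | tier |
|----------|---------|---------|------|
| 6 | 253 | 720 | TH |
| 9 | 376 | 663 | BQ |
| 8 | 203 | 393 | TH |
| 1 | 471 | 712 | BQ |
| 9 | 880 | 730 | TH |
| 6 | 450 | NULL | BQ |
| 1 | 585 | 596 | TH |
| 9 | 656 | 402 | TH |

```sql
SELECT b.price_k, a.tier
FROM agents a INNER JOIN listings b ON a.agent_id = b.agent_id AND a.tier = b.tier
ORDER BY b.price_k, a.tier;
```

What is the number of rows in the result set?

6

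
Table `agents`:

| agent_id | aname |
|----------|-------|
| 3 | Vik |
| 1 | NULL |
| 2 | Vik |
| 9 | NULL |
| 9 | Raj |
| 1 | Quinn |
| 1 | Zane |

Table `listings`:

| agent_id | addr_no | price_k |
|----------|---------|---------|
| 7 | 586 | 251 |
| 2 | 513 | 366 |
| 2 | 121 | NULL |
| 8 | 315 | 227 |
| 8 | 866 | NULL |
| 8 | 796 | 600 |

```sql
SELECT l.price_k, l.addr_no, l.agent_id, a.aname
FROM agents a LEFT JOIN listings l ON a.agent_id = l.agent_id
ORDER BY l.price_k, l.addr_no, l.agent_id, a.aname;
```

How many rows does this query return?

8

LEFT JOIN keeps every row from `agents`; unmatched rows get NULL for `listings`'s columns.
Matching on a.agent_id = l.agent_id.
- agent_id=3: no l row matches, row kept with l columns NULL.
- agent_id=1: no l row matches, row kept with l columns NULL.
- agent_id=2: 2 matching l row(s), so 2 row(s) emitted.
- agent_id=9: no l row matches, row kept with l columns NULL.
- agent_id=9: no l row matches, row kept with l columns NULL.
- agent_id=1: no l row matches, row kept with l columns NULL.
- agent_id=1: no l row matches, row kept with l columns NULL.
Total: 2 matched + 6 padded = 8 rows.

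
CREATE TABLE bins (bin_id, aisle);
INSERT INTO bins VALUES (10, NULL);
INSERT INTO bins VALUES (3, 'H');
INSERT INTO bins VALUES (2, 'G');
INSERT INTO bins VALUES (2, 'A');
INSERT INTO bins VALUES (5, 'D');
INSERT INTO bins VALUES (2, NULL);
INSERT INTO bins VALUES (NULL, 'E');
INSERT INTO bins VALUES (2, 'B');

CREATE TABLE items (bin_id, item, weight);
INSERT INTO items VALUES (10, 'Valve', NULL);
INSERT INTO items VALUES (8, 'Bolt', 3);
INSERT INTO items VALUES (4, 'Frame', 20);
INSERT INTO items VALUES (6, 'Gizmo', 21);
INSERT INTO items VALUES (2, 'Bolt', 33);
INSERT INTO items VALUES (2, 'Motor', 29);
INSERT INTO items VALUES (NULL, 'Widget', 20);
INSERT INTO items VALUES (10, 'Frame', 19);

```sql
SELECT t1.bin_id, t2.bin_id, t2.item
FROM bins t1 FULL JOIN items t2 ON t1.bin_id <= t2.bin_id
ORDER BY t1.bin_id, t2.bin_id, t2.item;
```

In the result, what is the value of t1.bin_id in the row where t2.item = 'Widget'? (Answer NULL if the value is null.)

FULL OUTER JOIN keeps every row from both sides; unmatched rows get NULL for the other side's columns.
Matching on t1.bin_id <= t2.bin_id. A NULL in a compared column never satisfies the condition.
Matched pairs: 39; unmatched t1 rows kept: 1; unmatched t2 rows kept: 1.

NULL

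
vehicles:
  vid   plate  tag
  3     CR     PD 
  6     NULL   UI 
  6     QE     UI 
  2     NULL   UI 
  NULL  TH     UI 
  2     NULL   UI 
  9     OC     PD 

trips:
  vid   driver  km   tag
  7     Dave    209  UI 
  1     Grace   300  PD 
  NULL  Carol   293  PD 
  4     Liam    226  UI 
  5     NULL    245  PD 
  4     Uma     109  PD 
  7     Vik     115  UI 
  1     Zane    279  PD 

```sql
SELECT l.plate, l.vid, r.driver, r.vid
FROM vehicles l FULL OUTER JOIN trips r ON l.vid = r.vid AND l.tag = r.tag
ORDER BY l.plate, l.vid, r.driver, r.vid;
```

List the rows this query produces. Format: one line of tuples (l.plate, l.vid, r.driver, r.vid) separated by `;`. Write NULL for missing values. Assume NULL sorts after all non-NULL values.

(CR, 3, NULL, NULL); (OC, 9, NULL, NULL); (QE, 6, NULL, NULL); (TH, NULL, NULL, NULL); (NULL, 2, NULL, NULL); (NULL, 2, NULL, NULL); (NULL, 6, NULL, NULL); (NULL, NULL, Carol, NULL); (NULL, NULL, Dave, 7); (NULL, NULL, Grace, 1); (NULL, NULL, Liam, 4); (NULL, NULL, Uma, 4); (NULL, NULL, Vik, 7); (NULL, NULL, Zane, 1); (NULL, NULL, NULL, 5)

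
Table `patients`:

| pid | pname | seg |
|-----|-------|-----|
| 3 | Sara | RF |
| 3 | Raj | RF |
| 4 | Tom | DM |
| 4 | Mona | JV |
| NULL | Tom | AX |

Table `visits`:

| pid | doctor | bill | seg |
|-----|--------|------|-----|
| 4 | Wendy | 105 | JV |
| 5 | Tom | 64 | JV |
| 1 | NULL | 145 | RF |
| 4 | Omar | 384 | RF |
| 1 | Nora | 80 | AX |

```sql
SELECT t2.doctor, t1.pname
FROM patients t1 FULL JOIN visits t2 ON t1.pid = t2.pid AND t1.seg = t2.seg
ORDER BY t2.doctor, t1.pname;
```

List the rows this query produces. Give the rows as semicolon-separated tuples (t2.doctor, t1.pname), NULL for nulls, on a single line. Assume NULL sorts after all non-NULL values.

(Nora, NULL); (Omar, NULL); (Tom, NULL); (Wendy, Mona); (NULL, Raj); (NULL, Sara); (NULL, Tom); (NULL, Tom); (NULL, NULL)

FULL OUTER JOIN keeps every row from both sides; unmatched rows get NULL for the other side's columns.
Matching on t1.pid = t2.pid AND t1.seg = t2.seg. A NULL in a compared column never satisfies the condition.
- t1[0] pid=3, seg=RF → no match; kept with NULLs on the t2 side.
- t1[1] pid=3, seg=RF → no match; kept with NULLs on the t2 side.
- t1[2] pid=4, seg=DM → no match; kept with NULLs on the t2 side.
- t1[3] pid=4, seg=JV → 1 match(es) in t2 → 1 row(s).
- t1[4] pid=NULL, seg=AX → no match; kept with NULLs on the t2 side.
- plus 4 unmatched t2 row(s), each kept with NULL t1 columns.
After projecting and ordering:
t2.doctor | t1.pname
Nora | NULL
Omar | NULL
Tom | NULL
Wendy | Mona
NULL | Raj
NULL | Sara
NULL | Tom
NULL | Tom
NULL | NULL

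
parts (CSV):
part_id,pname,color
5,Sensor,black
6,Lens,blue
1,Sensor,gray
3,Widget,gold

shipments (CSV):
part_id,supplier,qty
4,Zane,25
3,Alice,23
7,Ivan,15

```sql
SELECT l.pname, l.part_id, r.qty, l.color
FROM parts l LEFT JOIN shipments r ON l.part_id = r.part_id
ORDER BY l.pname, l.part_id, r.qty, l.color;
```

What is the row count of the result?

LEFT JOIN keeps every row from `parts`; unmatched rows get NULL for `shipments`'s columns.
Matching on l.part_id = r.part_id.
Matched pairs: 1; unmatched l rows kept: 3.
Total: 1 matched + 3 padded = 4 rows.

4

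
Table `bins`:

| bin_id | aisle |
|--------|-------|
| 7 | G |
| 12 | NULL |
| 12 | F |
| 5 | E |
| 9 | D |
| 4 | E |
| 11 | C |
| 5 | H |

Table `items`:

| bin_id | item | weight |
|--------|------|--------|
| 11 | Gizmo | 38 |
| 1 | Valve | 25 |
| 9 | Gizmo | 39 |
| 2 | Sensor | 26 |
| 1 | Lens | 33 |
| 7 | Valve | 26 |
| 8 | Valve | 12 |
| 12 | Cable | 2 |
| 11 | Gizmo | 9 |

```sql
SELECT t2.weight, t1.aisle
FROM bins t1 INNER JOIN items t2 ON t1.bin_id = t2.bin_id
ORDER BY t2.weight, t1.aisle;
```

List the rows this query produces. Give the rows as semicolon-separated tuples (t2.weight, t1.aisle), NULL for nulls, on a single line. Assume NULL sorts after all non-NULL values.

(2, F); (2, NULL); (9, C); (26, G); (38, C); (39, D)

INNER JOIN keeps only pairs where the ON condition holds.
Matching on t1.bin_id = t2.bin_id.
- bin_id=7: 1 matching t2 row(s), so 1 row(s) emitted.
- bin_id=12: 1 matching t2 row(s), so 1 row(s) emitted.
- bin_id=12: 1 matching t2 row(s), so 1 row(s) emitted.
- bin_id=5: no matching t2 row, dropped.
- bin_id=9: 1 matching t2 row(s), so 1 row(s) emitted.
- bin_id=4: no matching t2 row, dropped.
- bin_id=11: 2 matching t2 row(s), so 2 row(s) emitted.
- bin_id=5: no matching t2 row, dropped.
After projecting and ordering:
t2.weight | t1.aisle
2 | F
2 | NULL
9 | C
26 | G
38 | C
39 | D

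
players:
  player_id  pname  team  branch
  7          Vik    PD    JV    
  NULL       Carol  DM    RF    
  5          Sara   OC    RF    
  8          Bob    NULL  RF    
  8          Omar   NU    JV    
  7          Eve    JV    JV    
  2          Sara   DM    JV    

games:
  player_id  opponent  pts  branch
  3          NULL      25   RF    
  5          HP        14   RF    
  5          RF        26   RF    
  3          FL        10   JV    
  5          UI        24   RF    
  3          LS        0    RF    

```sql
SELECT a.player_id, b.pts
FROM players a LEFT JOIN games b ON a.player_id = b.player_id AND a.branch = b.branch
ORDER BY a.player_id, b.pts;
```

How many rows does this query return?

LEFT JOIN keeps every row from `players`; unmatched rows get NULL for `games`'s columns.
Matching on a.player_id = b.player_id AND a.branch = b.branch. A NULL in a compared column never satisfies the condition.
- a[0] player_id=7, branch=JV → no match; kept with NULLs on the b side.
- a[1] player_id=NULL, branch=RF → no match; kept with NULLs on the b side.
- a[2] player_id=5, branch=RF → 3 match(es) in b → 3 row(s).
- a[3] player_id=8, branch=RF → no match; kept with NULLs on the b side.
- a[4] player_id=8, branch=JV → no match; kept with NULLs on the b side.
- a[5] player_id=7, branch=JV → no match; kept with NULLs on the b side.
- a[6] player_id=2, branch=JV → no match; kept with NULLs on the b side.
Total: 3 matched + 6 padded = 9 rows.

9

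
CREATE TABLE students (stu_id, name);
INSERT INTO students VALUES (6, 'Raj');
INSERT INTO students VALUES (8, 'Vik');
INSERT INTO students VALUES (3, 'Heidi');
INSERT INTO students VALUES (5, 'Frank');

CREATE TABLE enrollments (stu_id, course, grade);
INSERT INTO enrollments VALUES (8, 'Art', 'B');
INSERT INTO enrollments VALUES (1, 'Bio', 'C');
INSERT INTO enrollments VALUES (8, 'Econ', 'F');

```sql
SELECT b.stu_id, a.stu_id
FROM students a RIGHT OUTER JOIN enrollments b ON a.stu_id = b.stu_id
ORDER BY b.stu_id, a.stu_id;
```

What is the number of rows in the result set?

RIGHT JOIN keeps every row from `enrollments`; unmatched rows get NULL for `students`'s columns.
Matching on a.stu_id = b.stu_id.
Matched pairs: 2; unmatched b rows kept: 1.
Total: 2 matched + 1 padded = 3 rows.

3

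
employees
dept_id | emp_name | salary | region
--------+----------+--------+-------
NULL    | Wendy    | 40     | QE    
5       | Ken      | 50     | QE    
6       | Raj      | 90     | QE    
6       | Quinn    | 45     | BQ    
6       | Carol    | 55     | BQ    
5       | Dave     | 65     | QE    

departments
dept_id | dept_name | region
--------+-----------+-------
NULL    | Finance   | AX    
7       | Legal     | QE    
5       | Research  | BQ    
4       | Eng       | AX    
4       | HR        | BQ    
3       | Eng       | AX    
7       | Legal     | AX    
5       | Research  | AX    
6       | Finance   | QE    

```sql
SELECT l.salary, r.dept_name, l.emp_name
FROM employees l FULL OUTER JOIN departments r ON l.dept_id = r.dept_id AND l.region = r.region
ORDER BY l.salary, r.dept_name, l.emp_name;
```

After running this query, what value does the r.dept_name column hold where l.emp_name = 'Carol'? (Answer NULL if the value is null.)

NULL

FULL OUTER JOIN keeps every row from both sides; unmatched rows get NULL for the other side's columns.
Matching on l.dept_id = r.dept_id AND l.region = r.region. A NULL in a compared column never satisfies the condition.
- dept_id=NULL, region=QE: no r row matches, row kept with r columns NULL.
- dept_id=5, region=QE: no r row matches, row kept with r columns NULL.
- dept_id=6, region=QE: 1 matching r row(s), so 1 row(s) emitted.
- dept_id=6, region=BQ: no r row matches, row kept with r columns NULL.
- dept_id=6, region=BQ: no r row matches, row kept with r columns NULL.
- dept_id=5, region=QE: no r row matches, row kept with r columns NULL.
- 8 r row(s) had no l match → kept, l columns NULL.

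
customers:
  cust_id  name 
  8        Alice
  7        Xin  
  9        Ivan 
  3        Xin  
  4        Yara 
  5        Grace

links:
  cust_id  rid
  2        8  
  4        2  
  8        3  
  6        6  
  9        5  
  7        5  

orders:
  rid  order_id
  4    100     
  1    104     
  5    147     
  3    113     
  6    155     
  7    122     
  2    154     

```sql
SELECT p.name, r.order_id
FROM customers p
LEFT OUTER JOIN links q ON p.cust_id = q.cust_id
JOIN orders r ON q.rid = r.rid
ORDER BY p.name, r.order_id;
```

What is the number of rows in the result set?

4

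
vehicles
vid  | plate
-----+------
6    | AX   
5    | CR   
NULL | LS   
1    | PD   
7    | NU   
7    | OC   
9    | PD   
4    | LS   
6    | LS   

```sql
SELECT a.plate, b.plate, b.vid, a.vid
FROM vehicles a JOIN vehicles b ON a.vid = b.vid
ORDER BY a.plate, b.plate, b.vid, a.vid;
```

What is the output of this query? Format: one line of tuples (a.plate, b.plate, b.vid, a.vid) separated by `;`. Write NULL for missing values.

INNER JOIN keeps only pairs where the ON condition holds.
Matching on a.vid = b.vid. A NULL in a compared column never satisfies the condition.
Matched pairs: 12.

(AX, AX, 6, 6); (AX, LS, 6, 6); (CR, CR, 5, 5); (LS, AX, 6, 6); (LS, LS, 4, 4); (LS, LS, 6, 6); (NU, NU, 7, 7); (NU, OC, 7, 7); (OC, NU, 7, 7); (OC, OC, 7, 7); (PD, PD, 1, 1); (PD, PD, 9, 9)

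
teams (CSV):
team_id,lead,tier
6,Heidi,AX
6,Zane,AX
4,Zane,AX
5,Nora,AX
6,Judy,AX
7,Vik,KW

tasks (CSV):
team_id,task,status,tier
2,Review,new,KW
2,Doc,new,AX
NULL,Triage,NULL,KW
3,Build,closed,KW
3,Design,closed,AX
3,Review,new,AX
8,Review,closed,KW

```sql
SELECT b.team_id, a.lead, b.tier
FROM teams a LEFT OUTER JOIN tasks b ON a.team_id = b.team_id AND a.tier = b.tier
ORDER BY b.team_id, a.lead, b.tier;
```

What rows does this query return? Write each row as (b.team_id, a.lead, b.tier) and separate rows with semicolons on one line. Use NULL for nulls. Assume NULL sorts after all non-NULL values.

(NULL, Heidi, NULL); (NULL, Judy, NULL); (NULL, Nora, NULL); (NULL, Vik, NULL); (NULL, Zane, NULL); (NULL, Zane, NULL)

LEFT JOIN keeps every row from `teams`; unmatched rows get NULL for `tasks`'s columns.
Matching on a.team_id = b.team_id AND a.tier = b.tier. A NULL in a compared column never satisfies the condition.
- team_id=6, tier=AX: no b row matches, row kept with b columns NULL.
- team_id=6, tier=AX: no b row matches, row kept with b columns NULL.
- team_id=4, tier=AX: no b row matches, row kept with b columns NULL.
- team_id=5, tier=AX: no b row matches, row kept with b columns NULL.
- team_id=6, tier=AX: no b row matches, row kept with b columns NULL.
- team_id=7, tier=KW: no b row matches, row kept with b columns NULL.
After projecting and ordering:
b.team_id | a.lead | b.tier
NULL | Heidi | NULL
NULL | Judy | NULL
NULL | Nora | NULL
NULL | Vik | NULL
NULL | Zane | NULL
NULL | Zane | NULL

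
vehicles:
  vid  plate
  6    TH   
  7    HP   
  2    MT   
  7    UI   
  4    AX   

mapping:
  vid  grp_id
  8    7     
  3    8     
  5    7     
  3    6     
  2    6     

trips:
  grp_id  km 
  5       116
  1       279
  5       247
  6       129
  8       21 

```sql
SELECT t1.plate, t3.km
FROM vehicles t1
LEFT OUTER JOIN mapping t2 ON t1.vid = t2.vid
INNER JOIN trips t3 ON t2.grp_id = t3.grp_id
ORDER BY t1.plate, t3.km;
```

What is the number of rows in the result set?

1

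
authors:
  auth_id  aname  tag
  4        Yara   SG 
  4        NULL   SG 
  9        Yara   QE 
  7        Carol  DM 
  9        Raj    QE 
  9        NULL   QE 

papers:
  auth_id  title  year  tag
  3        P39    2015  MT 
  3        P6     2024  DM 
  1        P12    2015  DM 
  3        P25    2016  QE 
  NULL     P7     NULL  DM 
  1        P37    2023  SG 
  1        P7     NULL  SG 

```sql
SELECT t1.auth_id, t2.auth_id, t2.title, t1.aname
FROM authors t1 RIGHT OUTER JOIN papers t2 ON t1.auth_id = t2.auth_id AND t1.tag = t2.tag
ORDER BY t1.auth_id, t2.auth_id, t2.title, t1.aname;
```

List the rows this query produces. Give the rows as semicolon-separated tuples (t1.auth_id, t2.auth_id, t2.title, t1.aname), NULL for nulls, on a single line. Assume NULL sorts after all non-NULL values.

RIGHT JOIN keeps every row from `papers`; unmatched rows get NULL for `authors`'s columns.
Matching on t1.auth_id = t2.auth_id AND t1.tag = t2.tag. A NULL in a compared column never satisfies the condition.
- t1 (auth_id=4, tag=SG) has no partner in t2.
- t1 (auth_id=4, tag=SG) has no partner in t2.
- t1 (auth_id=9, tag=QE) has no partner in t2.
- t1 (auth_id=7, tag=DM) has no partner in t2.
- t1 (auth_id=9, tag=QE) has no partner in t2.
- t1 (auth_id=9, tag=QE) has no partner in t2.
- plus 7 unmatched t2 row(s), each kept with NULL t1 columns.
After projecting and ordering:
t1.auth_id | t2.auth_id | t2.title | t1.aname
NULL | 1 | P12 | NULL
NULL | 1 | P37 | NULL
NULL | 1 | P7 | NULL
NULL | 3 | P25 | NULL
NULL | 3 | P39 | NULL
NULL | 3 | P6 | NULL
NULL | NULL | P7 | NULL

(NULL, 1, P12, NULL); (NULL, 1, P37, NULL); (NULL, 1, P7, NULL); (NULL, 3, P25, NULL); (NULL, 3, P39, NULL); (NULL, 3, P6, NULL); (NULL, NULL, P7, NULL)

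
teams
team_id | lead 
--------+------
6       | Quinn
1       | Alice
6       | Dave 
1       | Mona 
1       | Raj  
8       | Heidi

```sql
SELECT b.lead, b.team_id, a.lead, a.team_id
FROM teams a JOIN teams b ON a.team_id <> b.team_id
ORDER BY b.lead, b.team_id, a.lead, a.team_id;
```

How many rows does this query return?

INNER JOIN keeps only pairs where the ON condition holds.
Matching on a.team_id <> b.team_id.
- a row (team_id=6): matches 4 b row(s) → 4 output row(s).
- a row (team_id=1): matches 3 b row(s) → 3 output row(s).
- a row (team_id=6): matches 4 b row(s) → 4 output row(s).
- a row (team_id=1): matches 3 b row(s) → 3 output row(s).
- a row (team_id=1): matches 3 b row(s) → 3 output row(s).
- a row (team_id=8): matches 5 b row(s) → 5 output row(s).
Total: 22 rows.

22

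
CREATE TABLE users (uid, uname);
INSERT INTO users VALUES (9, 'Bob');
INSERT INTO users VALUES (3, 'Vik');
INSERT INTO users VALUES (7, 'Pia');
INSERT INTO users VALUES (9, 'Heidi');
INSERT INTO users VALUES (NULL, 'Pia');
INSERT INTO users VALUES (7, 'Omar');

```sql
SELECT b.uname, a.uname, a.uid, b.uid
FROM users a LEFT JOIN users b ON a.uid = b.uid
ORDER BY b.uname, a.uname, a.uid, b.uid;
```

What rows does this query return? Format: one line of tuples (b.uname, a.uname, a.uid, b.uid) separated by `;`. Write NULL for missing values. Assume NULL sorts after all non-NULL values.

(Bob, Bob, 9, 9); (Bob, Heidi, 9, 9); (Heidi, Bob, 9, 9); (Heidi, Heidi, 9, 9); (Omar, Omar, 7, 7); (Omar, Pia, 7, 7); (Pia, Omar, 7, 7); (Pia, Pia, 7, 7); (Vik, Vik, 3, 3); (NULL, Pia, NULL, NULL)

LEFT JOIN keeps every row from `users a`; unmatched rows get NULL for `users b`'s columns.
Matching on a.uid = b.uid. A NULL in a compared column never satisfies the condition.
- a (uid=9) pairs with 2 row(s) of b.
- a (uid=3) pairs with 1 row(s) of b.
- a (uid=7) pairs with 2 row(s) of b.
- a (uid=9) pairs with 2 row(s) of b.
- a (uid=NULL) has no partner → padded with NULL.
- a (uid=7) pairs with 2 row(s) of b.
After projecting and ordering:
b.uname | a.uname | a.uid | b.uid
Bob | Bob | 9 | 9
Bob | Heidi | 9 | 9
Heidi | Bob | 9 | 9
Heidi | Heidi | 9 | 9
Omar | Omar | 7 | 7
Omar | Pia | 7 | 7
Pia | Omar | 7 | 7
Pia | Pia | 7 | 7
Vik | Vik | 3 | 3
NULL | Pia | NULL | NULL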